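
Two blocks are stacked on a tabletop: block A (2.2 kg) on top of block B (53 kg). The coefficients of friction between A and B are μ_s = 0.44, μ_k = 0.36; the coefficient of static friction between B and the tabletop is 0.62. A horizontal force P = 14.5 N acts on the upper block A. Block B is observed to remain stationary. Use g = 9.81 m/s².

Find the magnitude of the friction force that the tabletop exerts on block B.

f ≈ 7.77 N

The normal force B exerts on A is simply A's weight, N₁ = 21.58 N.
So the A–B interface can sustain at most μ_s N₁ = 9.496 N of static friction.
Since P = 14.5 N > 9.496 N, A slides on B; the A–B friction is kinetic: f₁ = μ_k N₁ = 0.36×21.58 = 7.77 N.
B experiences an equal 7.77 N forward from A (third law). B is in equilibrium, so the floor supplies f₂ = 7.77 N of static friction (limit μ_s(m_A+m_B)g = 335.7 N, not exceeded).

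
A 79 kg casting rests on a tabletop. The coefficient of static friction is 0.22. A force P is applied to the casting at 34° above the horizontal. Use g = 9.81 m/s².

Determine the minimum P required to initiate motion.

N = m g − P sin α (the pull lifts the casting).
At impending slip, P cos α = μ_s N = μ_s (m g − P sin α).
Solving: P (cos α + μ_s sin α) = μ_s m g → P = 0.22×775/(cos 34° + 0.22 sin 34°) = 170/0.9521 = 179 N.

P ≈ 179 N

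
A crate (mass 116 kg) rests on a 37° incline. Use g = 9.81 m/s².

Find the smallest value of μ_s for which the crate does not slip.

At the slip threshold m g sin θ = μ_s m g cos θ, so μ_s,min = tan θ.
μ_s,min = tan 37° = 0.754.

μ_s,min ≈ 0.754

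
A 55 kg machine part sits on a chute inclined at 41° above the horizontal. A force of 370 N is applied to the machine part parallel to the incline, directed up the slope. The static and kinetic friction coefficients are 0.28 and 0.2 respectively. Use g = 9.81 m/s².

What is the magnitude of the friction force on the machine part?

f ≈ 16 N (down the incline)

Normal force: N = m g cos θ = 55 × 9.81 × cos 41° = 407.2 N.
Parallel to the incline, ΣF = 0 gives f = m g sin θ − P = 354 − 370 = -16.02 N (up-slope positive).
Maximum static friction available: μ_s N = 0.28 × 407.2 = 114 N.
Since |-16.02| ≤ 114 N, static friction is sufficient; f equals the required value, not μ_s N.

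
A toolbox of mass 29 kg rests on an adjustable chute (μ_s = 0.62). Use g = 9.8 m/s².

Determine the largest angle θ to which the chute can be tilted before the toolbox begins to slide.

θ_max ≈ 31.8°

At the slip threshold, m g sin θ = μ_s · m g cos θ, so tan θ = μ_s.
θ_max = arctan(0.62) = 31.8°.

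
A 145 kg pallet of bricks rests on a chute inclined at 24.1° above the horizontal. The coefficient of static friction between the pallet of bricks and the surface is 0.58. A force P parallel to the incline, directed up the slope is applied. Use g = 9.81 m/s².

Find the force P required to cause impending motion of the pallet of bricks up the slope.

P ≈ 1330 N

At impending motion up the slope, friction acts down-slope at its limit: f = μ_s N.
P is parallel to the surface, so N = m g cos θ = 1300 N.
Along the incline: P = m g sin θ + μ_s N = 581 + 0.58×1300 = 1330 N.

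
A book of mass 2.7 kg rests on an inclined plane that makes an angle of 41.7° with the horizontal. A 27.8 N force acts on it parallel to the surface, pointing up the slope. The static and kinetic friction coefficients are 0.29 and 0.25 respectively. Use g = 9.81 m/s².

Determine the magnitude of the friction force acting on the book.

Perpendicular to the surface, N = m g cos θ = 2.7·9.81·cos 41.7° = 19.78 N.
Parallel to the incline, ΣF = 0 gives f = m g sin θ − P = 17.62 − 27.8 = -10.18 N (up-slope positive).
The static-friction ceiling is μ_s N = 0.29 × 19.78 = 5.735 N.
|-10.18| exceeds 5.735 N, so the book slips up-slope; friction is kinetic, f = μ_k N = 0.25×19.78 = 4.94 N.

f ≈ 4.94 N (down the incline)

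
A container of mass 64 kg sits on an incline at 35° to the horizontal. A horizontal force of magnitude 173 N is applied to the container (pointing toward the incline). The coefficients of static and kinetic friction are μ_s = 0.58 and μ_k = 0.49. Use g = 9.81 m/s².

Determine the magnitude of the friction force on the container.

Resolve perpendicular to the incline: N = m g cos θ + P sin θ = 64×9.81×cos 35° + 173×sin 35° = 613.5 N.
Parallel to the incline: P cos θ − m g sin θ = 141.7 − 360.1 = -218.4 N; the friction needed to balance this is 218.4 N acting up the slope.
The limit of static friction is μ_s N = 355.8 N.
Since 218.4 N is within the 355.8 N limit, the container stays put and friction is exactly 218 N.

f ≈ 218 N (up the incline)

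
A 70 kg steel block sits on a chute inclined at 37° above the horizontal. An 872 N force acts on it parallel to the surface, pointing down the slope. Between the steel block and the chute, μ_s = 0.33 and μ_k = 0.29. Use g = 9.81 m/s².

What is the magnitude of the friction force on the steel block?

f ≈ 159 N (up the incline)

Normal force: N = m g cos θ = 70 × 9.81 × cos 37° = 548.4 N.
The friction needed for equilibrium is m g sin θ + P = 413.3 + 872 = 1285 N, measured positive up-slope.
The static-friction ceiling is μ_s N = 0.33 × 548.4 = 181 N.
Since |1285| > 181 N, static friction cannot hold it; the steel block slides down the incline and kinetic friction applies: f = μ_k N = 0.29 × 548.4 = 159 N.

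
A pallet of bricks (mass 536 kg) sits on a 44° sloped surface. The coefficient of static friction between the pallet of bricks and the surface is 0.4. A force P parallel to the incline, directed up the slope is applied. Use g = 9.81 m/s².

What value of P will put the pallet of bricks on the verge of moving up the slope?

P ≈ 5170 N

At impending motion up the slope, friction acts down-slope at its limit: f = μ_s N.
P is parallel to the surface, so N = m g cos θ = 3780 N.
Along the incline: P = m g sin θ + μ_s N = 3650 + 0.4×3780 = 5170 N.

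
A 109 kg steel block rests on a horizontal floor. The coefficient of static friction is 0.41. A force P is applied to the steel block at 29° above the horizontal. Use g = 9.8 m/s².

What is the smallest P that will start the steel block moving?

P ≈ 408 N

N = m g − P sin α (the pull lifts the steel block).
At impending slip, P cos α = μ_s N = μ_s (m g − P sin α).
Solving: P (cos α + μ_s sin α) = μ_s m g → P = 0.41×1070/(cos 29° + 0.41 sin 29°) = 438/1.073 = 408 N.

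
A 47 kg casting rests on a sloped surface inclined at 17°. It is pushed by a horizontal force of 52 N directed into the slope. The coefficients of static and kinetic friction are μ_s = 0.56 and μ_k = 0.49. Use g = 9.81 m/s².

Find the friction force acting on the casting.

f ≈ 85.1 N (up the incline)

Normal direction: N = m g cos θ + P sin θ = 456.1 N.
Along the incline, the net driving force (taking up-slope positive) is P cos θ − m g sin θ = 49.73 − 134.8 = -85.08 N, so equilibrium requires friction f = 85.08 N (up-slope).
The limit of static friction is μ_s N = 255.4 N.
|f_req| = 85.08 ≤ 255.4 N → the casting is in equilibrium; friction equals the required value.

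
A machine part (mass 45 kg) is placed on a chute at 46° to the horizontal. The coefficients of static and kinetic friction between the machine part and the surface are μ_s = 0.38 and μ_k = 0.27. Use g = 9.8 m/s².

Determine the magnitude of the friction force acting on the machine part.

f ≈ 82.7 N (up the incline)

Normal force: N = m g cos θ = 45 × 9.8 × cos 46° = 306.3 N.
For equilibrium along the incline, friction must balance the weight component: f = m g sin θ = 317.2 N up the slope.
Maximum static friction available: μ_s N = 0.38 × 306.3 = 116.4 N.
Since |317.2| > 116.4 N, static friction cannot hold it; the machine part slides down the incline and kinetic friction applies: f = μ_k N = 0.27 × 306.3 = 82.7 N.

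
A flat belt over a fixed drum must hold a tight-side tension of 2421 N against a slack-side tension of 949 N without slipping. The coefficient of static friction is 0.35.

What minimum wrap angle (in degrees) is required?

β_min ≈ 153°

T₂/T₁ = e^{μβ} → β = ln(T₂/T₁)/μ.
β = ln(2421/949)/0.35 = 0.9365/0.35 = 2.676 rad.
In degrees: β = 2.676 × 180/π = 153°.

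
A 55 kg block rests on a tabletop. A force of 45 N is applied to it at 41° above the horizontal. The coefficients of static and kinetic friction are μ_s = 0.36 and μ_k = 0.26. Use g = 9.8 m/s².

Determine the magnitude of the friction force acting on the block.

f ≈ 34 N

N = m g − P sin α = 539 − 45×sin 41° = 509.5 N.
For equilibrium, f = P cos α = 45×cos 41° = 33.96 N.
The static-friction limit is μ_s N = 183.4 N.
33.96 ≤ 183.4 N → static; friction equals the required 34 N.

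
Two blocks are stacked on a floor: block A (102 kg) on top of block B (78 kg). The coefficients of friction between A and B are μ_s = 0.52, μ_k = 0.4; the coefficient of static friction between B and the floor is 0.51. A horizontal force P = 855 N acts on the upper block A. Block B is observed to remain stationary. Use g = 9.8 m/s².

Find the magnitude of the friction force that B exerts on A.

Normal force at the A–B interface: N₁ = m_A g = 999.6 N.
So the A–B interface can sustain at most μ_s N₁ = 519.8 N of static friction.
Since P = 855 N > 519.8 N, A slides on B; the A–B friction is kinetic: f₁ = μ_k N₁ = 0.4×999.6 = 400 N.
By Newton's third law B feels 400 N forward from A. With B stationary, the floor's static friction on B balances it: f₂ = 400 N (well within μ_s(m_A+m_B)g = 899.6 N).

f ≈ 400 N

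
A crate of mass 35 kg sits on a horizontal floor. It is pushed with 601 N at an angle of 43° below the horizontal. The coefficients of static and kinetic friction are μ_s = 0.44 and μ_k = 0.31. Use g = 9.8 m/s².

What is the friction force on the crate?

f ≈ 233 N

The vertical component of P adds to the normal force: N = m g + P sin α = 343 + 409.9 = 752.9 N.
For equilibrium, f = P cos α = 601×cos 43° = 439.5 N.
The static-friction limit is μ_s N = 331.3 N.
The required friction exceeds μ_s N, so the crate moves and f = μ_k N = 233 N.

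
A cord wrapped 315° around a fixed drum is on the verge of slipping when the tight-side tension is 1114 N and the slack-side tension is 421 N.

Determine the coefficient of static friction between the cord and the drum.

T₂/T₁ = e^{μβ} → μ = ln(T₂/T₁)/β.
β = 315° = 5.498 rad.
μ = ln(1114/421)/5.498 = ln(2.646)/5.498 = 0.177.

μ ≈ 0.177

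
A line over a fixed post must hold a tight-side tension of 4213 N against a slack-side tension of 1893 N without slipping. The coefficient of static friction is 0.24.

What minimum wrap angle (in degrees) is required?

T₂/T₁ = e^{μβ} → β = ln(T₂/T₁)/μ.
β = ln(4213/1893)/0.24 = 0.8/0.24 = 3.333 rad.
In degrees: β = 3.333 × 180/π = 191°.

β_min ≈ 191°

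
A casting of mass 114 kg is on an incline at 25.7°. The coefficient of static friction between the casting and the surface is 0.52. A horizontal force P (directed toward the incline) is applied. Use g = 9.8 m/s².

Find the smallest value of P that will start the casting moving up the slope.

P ≈ 1490 N

At impending motion up the slope, friction acts down-slope at its limit: f = μ_s N.
Perpendicular to the incline: N = m g cos θ + P sin θ.
Along the incline: P cos θ = m g sin θ + μ_s N = m g sin θ + μ_s (m g cos θ + P sin θ).
Solving, P (cos θ − μ_s sin θ) = m g (sin θ + μ_s cos θ), so P = 114×9.8×(sin 25.7° + 0.52 cos 25.7°)/(cos 25.7° − 0.52 sin 25.7°) = 1120×0.9022/0.6756 = 1490 N.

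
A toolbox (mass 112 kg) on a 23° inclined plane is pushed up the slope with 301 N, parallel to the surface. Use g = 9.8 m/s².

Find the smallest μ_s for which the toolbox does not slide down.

μ_s,min ≈ 0.127

N = m g cos θ = 1010 N.
Friction must make up the shortfall along the incline: f = m g sin θ − P = 428.9 − 301 = 127.9 N.
At the threshold f = μ_s N, so μ_s,min = 127.9/1010 = 0.127.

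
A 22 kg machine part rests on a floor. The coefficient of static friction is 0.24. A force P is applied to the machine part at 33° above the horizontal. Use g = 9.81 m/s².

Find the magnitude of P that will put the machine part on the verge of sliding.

P ≈ 53.4 N

N = m g − P sin α (the pull lifts the machine part).
At impending slip, P cos α = μ_s N = μ_s (m g − P sin α).
Solving: P (cos α + μ_s sin α) = μ_s m g → P = 0.24×216/(cos 33° + 0.24 sin 33°) = 51.8/0.9694 = 53.4 N.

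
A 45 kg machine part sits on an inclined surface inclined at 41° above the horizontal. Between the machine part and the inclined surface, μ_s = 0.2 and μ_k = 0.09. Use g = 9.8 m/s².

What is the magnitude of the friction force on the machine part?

The normal reaction is N = m g cos θ = 332.8 N.
Along the slope the weight component is m g sin θ = 289.3 N; friction must supply exactly this, acting up-slope.
Static friction can supply at most μ_s N = 66.57 N.
Since |289.3| > 66.57 N, static friction cannot hold it; the machine part slides down the incline and kinetic friction applies: f = μ_k N = 0.09 × 332.8 = 30 N.

f ≈ 30 N (up the incline)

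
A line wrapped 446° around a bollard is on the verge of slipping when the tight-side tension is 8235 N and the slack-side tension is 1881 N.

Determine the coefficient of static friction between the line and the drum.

T₂/T₁ = e^{μβ} → μ = ln(T₂/T₁)/β.
β = 446° = 7.784 rad.
μ = ln(8235/1881)/7.784 = ln(4.378)/7.784 = 0.19.

μ ≈ 0.19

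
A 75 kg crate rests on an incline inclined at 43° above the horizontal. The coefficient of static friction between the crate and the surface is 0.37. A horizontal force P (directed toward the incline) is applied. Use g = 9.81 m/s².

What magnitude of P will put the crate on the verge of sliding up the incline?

P ≈ 1460 N

At impending motion up the slope, friction acts down-slope at its limit: f = μ_s N.
Perpendicular to the incline: N = m g cos θ + P sin θ.
Along the incline: P cos θ = m g sin θ + μ_s N = m g sin θ + μ_s (m g cos θ + P sin θ).
Solving, P (cos θ − μ_s sin θ) = m g (sin θ + μ_s cos θ), so P = 75×9.81×(sin 43° + 0.37 cos 43°)/(cos 43° − 0.37 sin 43°) = 736×0.9526/0.479 = 1460 N.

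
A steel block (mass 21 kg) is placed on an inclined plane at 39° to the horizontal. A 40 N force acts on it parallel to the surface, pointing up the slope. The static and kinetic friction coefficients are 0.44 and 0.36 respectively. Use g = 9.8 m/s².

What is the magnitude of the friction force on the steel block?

Perpendicular to the surface, N = m g cos θ = 21·9.8·cos 39° = 159.9 N.
For equilibrium along the incline the friction force must supply f = m g sin θ − P = 129.5 − 40 = 89.51 N (positive meaning up-slope).
Static friction can supply at most μ_s N = 70.37 N.
|89.51| exceeds 70.37 N, so the steel block slips down-slope; friction is kinetic, f = μ_k N = 0.36×159.9 = 57.6 N.

f ≈ 57.6 N (up the incline)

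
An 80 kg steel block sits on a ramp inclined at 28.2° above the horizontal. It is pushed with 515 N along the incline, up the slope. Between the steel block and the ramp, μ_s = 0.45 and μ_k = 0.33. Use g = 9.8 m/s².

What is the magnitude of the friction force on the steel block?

Normal force: N = m g cos θ = 80 × 9.8 × cos 28.2° = 690.9 N.
Parallel to the incline, ΣF = 0 gives f = m g sin θ − P = 370.5 − 515 = -144.5 N (up-slope positive).
Static friction can supply at most μ_s N = 310.9 N.
Since |-144.5| ≤ 310.9 N, no slip — friction simply equals what equilibrium demands.

f ≈ 145 N (down the incline)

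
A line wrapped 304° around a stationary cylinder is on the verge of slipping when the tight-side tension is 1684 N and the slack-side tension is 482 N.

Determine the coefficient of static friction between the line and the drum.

μ ≈ 0.236

T₂/T₁ = e^{μβ} → μ = ln(T₂/T₁)/β.
β = 304° = 5.306 rad.
μ = ln(1684/482)/5.306 = ln(3.494)/5.306 = 0.236.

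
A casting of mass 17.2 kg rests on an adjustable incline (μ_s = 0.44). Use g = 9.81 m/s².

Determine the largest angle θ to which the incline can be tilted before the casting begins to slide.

At the slip threshold, m g sin θ = μ_s · m g cos θ, so tan θ = μ_s.
θ_max = arctan(0.44) = 23.7°.

θ_max ≈ 23.7°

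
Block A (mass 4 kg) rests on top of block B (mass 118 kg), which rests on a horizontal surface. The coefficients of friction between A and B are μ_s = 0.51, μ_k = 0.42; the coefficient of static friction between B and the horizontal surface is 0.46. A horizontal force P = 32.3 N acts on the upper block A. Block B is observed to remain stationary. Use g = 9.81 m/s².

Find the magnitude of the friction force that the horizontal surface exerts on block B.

f ≈ 16.5 N

Between the blocks, N₁ = m_A g = 39.24 N.
So the A–B interface can sustain at most μ_s N₁ = 20.01 N of static friction.
P = 32.3 N exceeds that limit, so A slips over B and the interface friction becomes kinetic: f₁ = μ_k N₁ = 0.42×39.24 = 16.5 N.
B experiences an equal 16.5 N forward from A (third law). B is in equilibrium, so the floor supplies f₂ = 16.5 N of static friction (limit μ_s(m_A+m_B)g = 550.5 N, not exceeded).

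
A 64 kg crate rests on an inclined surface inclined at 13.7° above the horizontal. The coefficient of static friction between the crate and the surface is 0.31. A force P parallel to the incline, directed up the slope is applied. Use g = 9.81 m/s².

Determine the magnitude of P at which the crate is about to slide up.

P ≈ 338 N

At impending motion up the slope, friction acts down-slope at its limit: f = μ_s N.
P is parallel to the surface, so N = m g cos θ = 610 N.
Along the incline: P = m g sin θ + μ_s N = 149 + 0.31×610 = 338 N.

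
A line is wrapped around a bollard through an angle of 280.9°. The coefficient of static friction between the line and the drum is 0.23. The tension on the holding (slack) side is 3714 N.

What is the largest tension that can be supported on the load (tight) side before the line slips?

T_max ≈ 11500 N

At impending slip the capstan equation gives T₂/T₁ = e^{μβ} with β in radians.
β = 280.9° × π/180 = 4.903 rad.
e^{μβ} = e^{0.23×4.903} = 3.088.
T₂ = T₁ · e^{μβ} = 3714 × 3.088 = 11500 N.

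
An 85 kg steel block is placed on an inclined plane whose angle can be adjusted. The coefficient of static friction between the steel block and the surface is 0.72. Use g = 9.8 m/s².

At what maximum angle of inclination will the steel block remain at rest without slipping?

At the slip threshold, m g sin θ = μ_s · m g cos θ, so tan θ = μ_s.
θ_max = arctan(0.72) = 35.8°.

θ_max ≈ 35.8°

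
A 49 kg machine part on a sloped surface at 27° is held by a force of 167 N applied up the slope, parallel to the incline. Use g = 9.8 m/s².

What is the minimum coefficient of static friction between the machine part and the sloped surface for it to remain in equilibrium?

μ_s,min ≈ 0.119

N = m g cos θ = 427.9 N.
Friction must make up the shortfall along the incline: f = m g sin θ − P = 218 − 167 = 51.01 N.
At the threshold f = μ_s N, so μ_s,min = 51.01/427.9 = 0.119.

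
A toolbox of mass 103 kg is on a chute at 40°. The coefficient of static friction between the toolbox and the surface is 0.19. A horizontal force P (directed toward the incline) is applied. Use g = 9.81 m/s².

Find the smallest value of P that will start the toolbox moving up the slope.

At impending motion up the slope, friction acts down-slope at its limit: f = μ_s N.
Perpendicular to the incline: N = m g cos θ + P sin θ.
Along the incline: P cos θ = m g sin θ + μ_s N = m g sin θ + μ_s (m g cos θ + P sin θ).
Solving, P (cos θ − μ_s sin θ) = m g (sin θ + μ_s cos θ), so P = 103×9.81×(sin 40° + 0.19 cos 40°)/(cos 40° − 0.19 sin 40°) = 1010×0.7883/0.6439 = 1240 N.

P ≈ 1240 N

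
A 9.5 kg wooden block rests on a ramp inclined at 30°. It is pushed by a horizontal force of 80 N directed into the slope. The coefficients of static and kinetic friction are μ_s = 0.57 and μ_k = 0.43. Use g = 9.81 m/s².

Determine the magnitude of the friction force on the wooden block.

f ≈ 22.7 N (down the incline)

Normal direction: N = m g cos θ + P sin θ = 120.7 N.
Parallel to the incline: P cos θ − m g sin θ = 69.28 − 46.6 = 22.68 N; the friction needed to balance this is 22.68 N acting down the slope.
Maximum static friction: μ_s N = 0.57 × 120.7 = 68.8 N.
Since 22.68 N is within the 68.8 N limit, the wooden block stays put and friction is exactly 22.7 N.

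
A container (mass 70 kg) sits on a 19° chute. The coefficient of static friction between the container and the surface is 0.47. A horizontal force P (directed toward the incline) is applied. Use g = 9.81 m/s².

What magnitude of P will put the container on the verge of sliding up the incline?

P ≈ 667 N

At impending motion up the slope, friction acts down-slope at its limit: f = μ_s N.
Perpendicular to the incline: N = m g cos θ + P sin θ.
Along the incline: P cos θ = m g sin θ + μ_s N = m g sin θ + μ_s (m g cos θ + P sin θ).
Solving, P (cos θ − μ_s sin θ) = m g (sin θ + μ_s cos θ), so P = 70×9.81×(sin 19° + 0.47 cos 19°)/(cos 19° − 0.47 sin 19°) = 687×0.77/0.7925 = 667 N.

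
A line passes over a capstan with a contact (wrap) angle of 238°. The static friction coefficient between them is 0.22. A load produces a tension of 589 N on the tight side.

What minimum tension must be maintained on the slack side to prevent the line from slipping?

Capstan equation at impending slip: T_tight/T_slack = e^{μβ}.
β = 238° = 4.154 rad; e^{μβ} = e^{0.22×4.154} = 2.494.
T_slack = T_tight / e^{μβ} = 589 / 2.494 = 236 N.

T_min ≈ 236 N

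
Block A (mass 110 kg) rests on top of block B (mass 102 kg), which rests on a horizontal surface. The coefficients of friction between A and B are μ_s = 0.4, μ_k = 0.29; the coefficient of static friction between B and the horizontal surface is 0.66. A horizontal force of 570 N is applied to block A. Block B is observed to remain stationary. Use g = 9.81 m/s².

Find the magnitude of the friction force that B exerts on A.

f ≈ 313 N

Between the blocks, N₁ = m_A g = 1079 N.
So the A–B interface can sustain at most μ_s N₁ = 431.6 N of static friction.
P = 570 N exceeds that limit, so A slips over B and the interface friction becomes kinetic: f₁ = μ_k N₁ = 0.29×1079 = 313 N.
By Newton's third law B feels 313 N forward from A. With B stationary, the floor's static friction on B balances it: f₂ = 313 N (well within μ_s(m_A+m_B)g = 1373 N).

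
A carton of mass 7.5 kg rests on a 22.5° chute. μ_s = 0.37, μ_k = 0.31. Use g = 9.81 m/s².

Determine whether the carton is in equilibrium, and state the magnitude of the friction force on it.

N = m g cos θ = 68 N.
Down-slope weight component: m g sin θ = 28.2 N.
μ_s N = 25.2 N.
28.2 > 25.2 N, so it slides; kinetic friction f = μ_k N = 0.31×68 = 21.1 N.

f ≈ 21.1 N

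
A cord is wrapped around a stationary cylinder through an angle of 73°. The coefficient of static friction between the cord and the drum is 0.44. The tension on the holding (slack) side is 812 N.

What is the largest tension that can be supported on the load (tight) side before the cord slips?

At impending slip the capstan equation gives T₂/T₁ = e^{μβ} with β in radians.
β = 73° × π/180 = 1.274 rad.
e^{μβ} = e^{0.44×1.274} = 1.752.
T₂ = T₁ · e^{μβ} = 812 × 1.752 = 1420 N.

T_max ≈ 1420 N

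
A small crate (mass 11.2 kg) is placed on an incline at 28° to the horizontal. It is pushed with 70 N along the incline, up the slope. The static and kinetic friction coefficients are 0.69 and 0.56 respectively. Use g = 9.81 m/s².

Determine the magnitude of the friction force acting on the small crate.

Perpendicular to the surface, N = m g cos θ = 11.2·9.81·cos 28° = 97.01 N.
Parallel to the incline, ΣF = 0 gives f = m g sin θ − P = 51.58 − 70 = -18.42 N (up-slope positive).
Maximum static friction available: μ_s N = 0.69 × 97.01 = 66.94 N.
Since |-18.42| ≤ 66.94 N, the small crate remains in static equilibrium and friction takes exactly the required value.

f ≈ 18.4 N (down the incline)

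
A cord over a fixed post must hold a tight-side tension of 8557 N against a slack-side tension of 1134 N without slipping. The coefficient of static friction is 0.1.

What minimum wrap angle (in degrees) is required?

T₂/T₁ = e^{μβ} → β = ln(T₂/T₁)/μ.
β = ln(8557/1134)/0.1 = 2.021/0.1 = 20.21 rad.
In degrees: β = 20.21 × 180/π = 1160°.

β_min ≈ 1160°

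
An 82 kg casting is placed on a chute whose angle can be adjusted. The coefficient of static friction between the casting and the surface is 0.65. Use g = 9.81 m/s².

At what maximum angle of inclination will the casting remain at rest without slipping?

At the slip threshold, m g sin θ = μ_s · m g cos θ, so tan θ = μ_s.
θ_max = arctan(0.65) = 33°.

θ_max ≈ 33°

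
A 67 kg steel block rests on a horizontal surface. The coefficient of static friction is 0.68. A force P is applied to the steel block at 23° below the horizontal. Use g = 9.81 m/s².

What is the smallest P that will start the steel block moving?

P ≈ 683 N

N = m g + P sin α (the push presses the steel block into the horizontal surface).
At impending slip, P cos α = μ_s N = μ_s (m g + P sin α).
Solving: P (cos α − μ_s sin α) = μ_s m g → P = 0.68×657/(cos 23° − 0.68 sin 23°) = 447/0.6548 = 683 N.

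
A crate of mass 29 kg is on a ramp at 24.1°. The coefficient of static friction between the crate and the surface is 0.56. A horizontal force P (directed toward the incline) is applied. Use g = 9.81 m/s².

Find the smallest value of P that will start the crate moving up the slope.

At impending motion up the slope, friction acts down-slope at its limit: f = μ_s N.
Perpendicular to the incline: N = m g cos θ + P sin θ.
Along the incline: P cos θ = m g sin θ + μ_s N = m g sin θ + μ_s (m g cos θ + P sin θ).
Solving, P (cos θ − μ_s sin θ) = m g (sin θ + μ_s cos θ), so P = 29×9.81×(sin 24.1° + 0.56 cos 24.1°)/(cos 24.1° − 0.56 sin 24.1°) = 284×0.9195/0.6842 = 382 N.

P ≈ 382 N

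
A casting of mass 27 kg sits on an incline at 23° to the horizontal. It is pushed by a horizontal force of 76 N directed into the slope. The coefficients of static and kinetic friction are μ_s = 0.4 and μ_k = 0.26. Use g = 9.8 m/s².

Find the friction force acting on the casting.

f ≈ 33.4 N (up the incline)

Resolve perpendicular to the incline: N = m g cos θ + P sin θ = 27×9.8×cos 23° + 76×sin 23° = 273.3 N.
Along the incline, the net driving force (taking up-slope positive) is P cos θ − m g sin θ = 69.96 − 103.4 = -33.43 N, so equilibrium requires friction f = 33.43 N (up-slope).
The limit of static friction is μ_s N = 109.3 N.
|f_req| = 33.43 ≤ 109.3 N → the casting is in equilibrium; friction equals the required value.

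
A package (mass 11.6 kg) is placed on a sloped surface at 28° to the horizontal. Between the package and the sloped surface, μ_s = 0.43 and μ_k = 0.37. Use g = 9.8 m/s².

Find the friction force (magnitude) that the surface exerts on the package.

f ≈ 37.1 N (up the incline)

Perpendicular to the surface, N = m g cos θ = 11.6·9.8·cos 28° = 100.4 N.
Along the slope the weight component is m g sin θ = 53.37 N; friction must supply exactly this, acting up-slope.
Maximum static friction available: μ_s N = 0.43 × 100.4 = 43.16 N.
Since |53.37| > 43.16 N, static friction cannot hold it; the package slides down the incline and kinetic friction applies: f = μ_k N = 0.37 × 100.4 = 37.1 N.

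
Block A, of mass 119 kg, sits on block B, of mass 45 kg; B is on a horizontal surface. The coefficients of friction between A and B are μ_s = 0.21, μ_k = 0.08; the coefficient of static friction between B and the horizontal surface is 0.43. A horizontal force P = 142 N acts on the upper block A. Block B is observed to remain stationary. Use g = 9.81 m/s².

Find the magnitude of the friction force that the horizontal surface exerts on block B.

Normal force at the A–B interface: N₁ = m_A g = 1167 N.
Maximum static friction on A from B: μ_s N₁ = 0.21×1167 = 245.2 N.
P = 142 N is within that limit, so A and B move together (both at rest); the A–B friction is simply f₁ = P = 142 N.
By Newton's third law B feels 142 N forward from A. With B stationary, the floor's static friction on B balances it: f₂ = 142 N (well within μ_s(m_A+m_B)g = 691.8 N).

f ≈ 142 N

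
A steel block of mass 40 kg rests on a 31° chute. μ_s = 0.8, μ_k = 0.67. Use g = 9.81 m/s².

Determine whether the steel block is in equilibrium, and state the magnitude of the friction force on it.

f ≈ 202 N

N = m g cos θ = 336 N.
Down-slope weight component: m g sin θ = 202 N.
μ_s N = 269 N.
202 ≤ 269 N, so it stays put; friction = 202 N.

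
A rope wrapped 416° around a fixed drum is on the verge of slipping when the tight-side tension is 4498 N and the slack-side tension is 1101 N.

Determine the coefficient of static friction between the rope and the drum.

μ ≈ 0.194

T₂/T₁ = e^{μβ} → μ = ln(T₂/T₁)/β.
β = 416° = 7.261 rad.
μ = ln(4498/1101)/7.261 = ln(4.085)/7.261 = 0.194.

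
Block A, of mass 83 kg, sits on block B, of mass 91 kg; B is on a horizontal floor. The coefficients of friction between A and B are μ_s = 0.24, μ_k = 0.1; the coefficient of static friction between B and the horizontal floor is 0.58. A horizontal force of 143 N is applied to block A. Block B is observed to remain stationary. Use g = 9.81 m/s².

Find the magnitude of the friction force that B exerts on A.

Between the blocks, N₁ = m_A g = 814.2 N.
So the A–B interface can sustain at most μ_s N₁ = 195.4 N of static friction.
Since P = 143 N ≤ 195.4 N, A does not slip on B; friction on A equals P = 143 N.
By Newton's third law B feels 143 N forward from A. With B stationary, the floor's static friction on B balances it: f₂ = 143 N (well within μ_s(m_A+m_B)g = 990 N).

f ≈ 143 N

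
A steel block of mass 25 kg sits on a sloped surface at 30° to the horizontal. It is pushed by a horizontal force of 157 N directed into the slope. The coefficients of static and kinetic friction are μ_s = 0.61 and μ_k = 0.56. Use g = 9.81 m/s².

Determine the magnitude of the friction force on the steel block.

The horizontal push has a component P sin θ into the surface, so N = m g cos θ + P sin θ = 212.4 + 78.5 = 290.9 N.
Along the incline, the net driving force (taking up-slope positive) is P cos θ − m g sin θ = 136 − 122.6 = 13.34 N, so equilibrium requires friction f = -13.34 N (down-slope).
Maximum static friction: μ_s N = 0.61 × 290.9 = 177.4 N.
|f_req| = 13.34 ≤ 177.4 N → the steel block is in equilibrium; friction equals the required value.

f ≈ 13.3 N (down the incline)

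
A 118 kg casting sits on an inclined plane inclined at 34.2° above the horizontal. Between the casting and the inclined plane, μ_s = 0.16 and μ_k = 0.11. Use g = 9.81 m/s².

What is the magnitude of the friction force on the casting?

Normal force: N = m g cos θ = 118 × 9.81 × cos 34.2° = 957.4 N.
Along the slope the weight component is m g sin θ = 650.7 N; friction must supply exactly this, acting up-slope.
Maximum static friction available: μ_s N = 0.16 × 957.4 = 153.2 N.
Since |650.7| > 153.2 N, static friction cannot hold it; the casting slides down the incline and kinetic friction applies: f = μ_k N = 0.11 × 957.4 = 105 N.

f ≈ 105 N (up the incline)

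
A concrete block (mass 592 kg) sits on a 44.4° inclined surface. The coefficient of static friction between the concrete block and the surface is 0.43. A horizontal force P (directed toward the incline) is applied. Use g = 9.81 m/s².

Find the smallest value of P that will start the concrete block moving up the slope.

At impending motion up the slope, friction acts down-slope at its limit: f = μ_s N.
Perpendicular to the incline: N = m g cos θ + P sin θ.
Along the incline: P cos θ = m g sin θ + μ_s N = m g sin θ + μ_s (m g cos θ + P sin θ).
Solving, P (cos θ − μ_s sin θ) = m g (sin θ + μ_s cos θ), so P = 592×9.81×(sin 44.4° + 0.43 cos 44.4°)/(cos 44.4° − 0.43 sin 44.4°) = 5810×1.007/0.4136 = 14100 N.

P ≈ 14100 N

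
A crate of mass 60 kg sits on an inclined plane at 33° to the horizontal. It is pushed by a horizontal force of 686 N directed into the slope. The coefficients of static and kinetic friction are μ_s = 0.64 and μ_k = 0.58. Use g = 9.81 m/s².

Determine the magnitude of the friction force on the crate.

f ≈ 255 N (down the incline)

Normal direction: N = m g cos θ + P sin θ = 867.3 N.
Along the incline, the net driving force (taking up-slope positive) is P cos θ − m g sin θ = 575.3 − 320.6 = 254.8 N, so equilibrium requires friction f = -254.8 N (down-slope).
The limit of static friction is μ_s N = 555 N.
Since 254.8 N is within the 555 N limit, the crate stays put and friction is exactly 255 N.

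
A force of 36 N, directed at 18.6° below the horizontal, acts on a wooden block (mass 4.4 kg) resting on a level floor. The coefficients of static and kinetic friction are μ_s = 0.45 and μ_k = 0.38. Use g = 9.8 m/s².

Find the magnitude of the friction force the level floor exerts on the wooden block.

Vertical equilibrium gives N = m g + P sin α = 54.6 N.
Horizontally, friction must balance P cos α = 34.12 N.
The static-friction limit is μ_s N = 24.57 N.
The required friction exceeds μ_s N, so the wooden block moves and f = μ_k N = 20.7 N.

f ≈ 20.7 N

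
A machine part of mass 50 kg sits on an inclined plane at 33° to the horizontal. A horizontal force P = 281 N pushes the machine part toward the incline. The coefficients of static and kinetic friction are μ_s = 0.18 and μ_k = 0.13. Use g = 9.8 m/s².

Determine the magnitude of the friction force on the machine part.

Resolve perpendicular to the incline: N = m g cos θ + P sin θ = 50×9.8×cos 33° + 281×sin 33° = 564 N.
Along the incline, the net driving force (taking up-slope positive) is P cos θ − m g sin θ = 235.7 − 266.9 = -31.21 N, so equilibrium requires friction f = 31.21 N (up-slope).
The limit of static friction is μ_s N = 101.5 N.
|f_req| = 31.21 ≤ 101.5 N → the machine part is in equilibrium; friction equals the required value.

f ≈ 31.2 N (up the incline)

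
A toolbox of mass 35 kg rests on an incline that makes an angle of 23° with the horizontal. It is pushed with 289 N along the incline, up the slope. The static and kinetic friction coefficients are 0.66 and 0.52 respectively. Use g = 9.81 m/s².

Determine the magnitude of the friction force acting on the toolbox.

f ≈ 155 N (down the incline)

Perpendicular to the surface, N = m g cos θ = 35·9.81·cos 23° = 316.1 N.
The friction needed for equilibrium is m g sin θ − P = 134.2 − 289 = -154.8 N, measured positive up-slope.
The static-friction ceiling is μ_s N = 0.66 × 316.1 = 208.6 N.
Since |-154.8| ≤ 208.6 N, static friction is sufficient; f equals the required value, not μ_s N.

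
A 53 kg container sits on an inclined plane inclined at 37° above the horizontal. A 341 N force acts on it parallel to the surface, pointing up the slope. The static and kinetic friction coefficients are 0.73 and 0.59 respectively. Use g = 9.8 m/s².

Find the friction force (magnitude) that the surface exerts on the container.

Normal force: N = m g cos θ = 53 × 9.8 × cos 37° = 414.8 N.
For equilibrium along the incline the friction force must supply f = m g sin θ − P = 312.6 − 341 = -28.42 N (positive meaning up-slope).
The static-friction ceiling is μ_s N = 0.73 × 414.8 = 302.8 N.
Since |-28.42| ≤ 302.8 N, the container remains in static equilibrium and friction takes exactly the required value.

f ≈ 28.4 N (down the incline)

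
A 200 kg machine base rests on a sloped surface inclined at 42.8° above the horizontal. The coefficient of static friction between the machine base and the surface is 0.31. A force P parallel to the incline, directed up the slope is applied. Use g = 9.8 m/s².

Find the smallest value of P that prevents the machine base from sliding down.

P_min ≈ 886 N

The machine base tends to slide down (tan θ > μ_s), so at the point of impending slip friction acts up-slope at its limit: f = μ_s N.
P is parallel to the surface, so N = m g cos θ = 1440 N.
Along the incline: P + μ_s N = m g sin θ, so P = 1330 − 0.31×1440 = 886 N.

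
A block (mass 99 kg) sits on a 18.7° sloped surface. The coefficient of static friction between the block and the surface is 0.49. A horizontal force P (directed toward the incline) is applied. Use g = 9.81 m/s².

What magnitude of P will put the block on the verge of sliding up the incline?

P ≈ 965 N

At impending motion up the slope, friction acts down-slope at its limit: f = μ_s N.
Perpendicular to the incline: N = m g cos θ + P sin θ.
Along the incline: P cos θ = m g sin θ + μ_s N = m g sin θ + μ_s (m g cos θ + P sin θ).
Solving, P (cos θ − μ_s sin θ) = m g (sin θ + μ_s cos θ), so P = 99×9.81×(sin 18.7° + 0.49 cos 18.7°)/(cos 18.7° − 0.49 sin 18.7°) = 971×0.7847/0.7901 = 965 N.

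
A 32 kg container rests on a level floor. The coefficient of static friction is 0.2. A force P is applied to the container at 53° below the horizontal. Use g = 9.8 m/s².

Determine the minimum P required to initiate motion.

P ≈ 142 N

N = m g + P sin α (the push presses the container into the level floor).
At impending slip, P cos α = μ_s N = μ_s (m g + P sin α).
Solving: P (cos α − μ_s sin α) = μ_s m g → P = 0.2×314/(cos 53° − 0.2 sin 53°) = 62.7/0.4421 = 142 N.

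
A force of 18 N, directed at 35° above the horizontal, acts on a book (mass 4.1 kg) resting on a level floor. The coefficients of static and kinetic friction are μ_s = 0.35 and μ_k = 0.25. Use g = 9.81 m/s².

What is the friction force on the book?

f ≈ 7.47 N

Vertical equilibrium gives N = m g − P sin α = 29.9 N.
The horizontal driving force is P cos α = 14.74 N, so equilibrium needs friction f = 14.74 N.
The static-friction limit is μ_s N = 10.46 N.
The required friction exceeds μ_s N, so the book moves and f = μ_k N = 7.47 N.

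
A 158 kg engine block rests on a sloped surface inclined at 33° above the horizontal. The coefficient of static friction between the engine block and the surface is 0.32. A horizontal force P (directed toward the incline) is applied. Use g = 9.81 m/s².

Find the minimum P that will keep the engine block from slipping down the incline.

P_min ≈ 423 N

The engine block tends to slide down (tan θ > μ_s), so at the point of impending slip friction acts up-slope at its limit: f = μ_s N.
Perpendicular to the incline: N = m g cos θ + P sin θ.
Along the incline: P cos θ + μ_s N = m g sin θ, i.e. P cos θ + μ_s (m g cos θ + P sin θ) = m g sin θ.
Solving, P (cos θ + μ_s sin θ) = m g (sin θ − μ_s cos θ), so P = 1550×0.2763/1.013 = 423 N.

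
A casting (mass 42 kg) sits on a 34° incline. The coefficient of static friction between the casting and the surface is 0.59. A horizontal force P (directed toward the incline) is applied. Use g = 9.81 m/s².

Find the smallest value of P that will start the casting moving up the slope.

P ≈ 865 N

At impending motion up the slope, friction acts down-slope at its limit: f = μ_s N.
Perpendicular to the incline: N = m g cos θ + P sin θ.
Along the incline: P cos θ = m g sin θ + μ_s N = m g sin θ + μ_s (m g cos θ + P sin θ).
Solving, P (cos θ − μ_s sin θ) = m g (sin θ + μ_s cos θ), so P = 42×9.81×(sin 34° + 0.59 cos 34°)/(cos 34° − 0.59 sin 34°) = 412×1.048/0.4991 = 865 N.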